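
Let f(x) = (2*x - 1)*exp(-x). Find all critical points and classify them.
f'(x) = (3 - 2*x)*exp(-x)

Solve f'(x) = 0:
  f'(x) = (3 - 2*x)·exp(-x) and exp(-x) > 0 for every x, so f'(x) = 0 ⇔ 3 - 2*x = 0.
  3 - 2*x = 0.
  ⇒ x = 3/2

f''(x) = (2*x - 5)*exp(-x)
Second-derivative test at each critical point:
  f''(3/2) = -0.4463 < 0 → local maximum

Critical points: x = 3/2 (local maximum)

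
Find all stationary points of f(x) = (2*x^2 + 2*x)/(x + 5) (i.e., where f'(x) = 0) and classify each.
f'(x) = 2*(x^2 + 10*x + 5)/(x^2 + 10*x + 25)

Solve f'(x) = 0:
  f'(x) = 2*(x^2 + 10*x + 5)/(x + 5)^2; the denominator is positive wherever f is defined, so f'(x) = 0 ⇔ 2*x^2 + 20*x + 10 = 0.
  Factor: 2*x^2 + 20*x + 10 = 2*(x^2 + 10*x + 5); x^2 + 10*x + 5 = 0 has no rational roots; quadratic formula: x = (-10 ± √80)/2.
  ⇒ x = -5 - 2*sqrt(5) ≈ -9.4721, -5 + 2*sqrt(5) ≈ -0.5279

f''(x) = 80/(x^3 + 15*x^2 + 75*x + 125)
Second-derivative test at each critical point:
  f''(-9.4721) = -0.8944 < 0 → local maximum
  f''(-0.5279) = 0.8944 > 0 → local minimum

Critical points: x = -5 - 2*sqrt(5) ≈ -9.4721 (local maximum); x = -5 + 2*sqrt(5) ≈ -0.5279 (local minimum)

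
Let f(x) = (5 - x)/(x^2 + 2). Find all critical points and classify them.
f'(x) = (-x^2 + 2*x*(x - 5) - 2)/(x^2 + 2)^2

Solve f'(x) = 0:
  f'(x) = (x^2 - 10*x - 2)/(x^2 + 2)^2; the denominator is positive wherever f is defined, so f'(x) = 0 ⇔ x^2 - 10*x - 2 = 0.
  x^2 - 10*x - 2 = 0 has no rational roots; quadratic formula: x = (10 ± √108)/2.
  ⇒ x = 5 - 3*sqrt(3) ≈ -0.1962, 5 + 3*sqrt(3) ≈ 10.1962

f''(x) = 2*(4*x^2*(5 - x) + (3*x - 5)*(x^2 + 2))/(x^2 + 2)^3
Second-derivative test at each critical point:
  f''(-0.1962) = -2.5009 < 0 → local maximum
  f''(10.1962) = 0.0009 > 0 → local minimum

Critical points: x = 5 - 3*sqrt(3) ≈ -0.1962 (local maximum); x = 5 + 3*sqrt(3) ≈ 10.1962 (local minimum)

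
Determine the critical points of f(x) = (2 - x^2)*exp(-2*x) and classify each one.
f'(x) = 2*(x^2 - x - 2)*exp(-2*x)

Solve f'(x) = 0:
  f'(x) = (2*x^2 - 2*x - 4)·exp(-2*x) and exp(-2*x) > 0 for every x, so f'(x) = 0 ⇔ 2*x^2 - 2*x - 4 = 0.
  Factor: 2*x^2 - 2*x - 4 = 2*(x - 2)*(x + 1) = 0.
  ⇒ x = -1, 2

f''(x) = 2*(-2*x^2 + 4*x + 3)*exp(-2*x)
Second-derivative test at each critical point:
  f''(-1) = -44.3343 < 0 → local maximum
  f''(2) = 0.1099 > 0 → local minimum

Critical points: x = -1 (local maximum); x = 2 (local minimum)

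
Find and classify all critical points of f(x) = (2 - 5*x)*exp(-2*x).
f'(x) = (10*x - 9)*exp(-2*x)

Solve f'(x) = 0:
  f'(x) = (10*x - 9)·exp(-2*x) and exp(-2*x) > 0 for every x, so f'(x) = 0 ⇔ 10*x - 9 = 0.
  10*x - 9 = 0.
  ⇒ x = 9/10

f''(x) = 4*(7 - 5*x)*exp(-2*x)
Second-derivative test at each critical point:
  f''(9/10) = 1.6530 > 0 → local minimum

Critical points: x = 9/10 (local minimum)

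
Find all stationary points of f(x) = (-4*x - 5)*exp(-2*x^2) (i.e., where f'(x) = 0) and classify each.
f'(x) = 4*(x*(4*x + 5) - 1)*exp(-2*x^2)

Solve f'(x) = 0:
  f'(x) = (16*x^2 + 20*x - 4)·exp(-2*x^2) and exp(-2*x^2) > 0 for every x, so f'(x) = 0 ⇔ 16*x^2 + 20*x - 4 = 0.
  Factor: 16*x^2 + 20*x - 4 = 4*(4*x^2 + 5*x - 1); 4*x^2 + 5*x - 1 = 0 has no rational roots; quadratic formula: x = (-5 ± √41)/8.
  ⇒ x = -sqrt(41)/8 - 5/8 ≈ -1.4254, -5/8 + sqrt(41)/8 ≈ 0.1754

f''(x) = 4*(-16*x^3 - 20*x^2 + 12*x + 5)*exp(-2*x^2)
Second-derivative test at each critical point:
  f''(-1.4254) = -0.4403 < 0 → local maximum
  f''(0.1754) = 24.0842 > 0 → local minimum

Critical points: x = -sqrt(41)/8 - 5/8 ≈ -1.4254 (local maximum); x = -5/8 + sqrt(41)/8 ≈ 0.1754 (local minimum)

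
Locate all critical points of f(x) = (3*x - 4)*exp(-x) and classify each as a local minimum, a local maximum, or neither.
f'(x) = (7 - 3*x)*exp(-x)

Solve f'(x) = 0:
  f'(x) = (7 - 3*x)·exp(-x) and exp(-x) > 0 for every x, so f'(x) = 0 ⇔ 7 - 3*x = 0.
  7 - 3*x = 0.
  ⇒ x = 7/3

f''(x) = (3*x - 10)*exp(-x)
Second-derivative test at each critical point:
  f''(7/3) = -0.2909 < 0 → local maximum

Critical points: x = 7/3 (local maximum)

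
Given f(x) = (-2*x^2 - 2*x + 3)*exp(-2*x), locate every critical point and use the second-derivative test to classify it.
f'(x) = 4*(x^2 - 2)*exp(-2*x)

Solve f'(x) = 0:
  f'(x) = (4*x^2 - 8)·exp(-2*x) and exp(-2*x) > 0 for every x, so f'(x) = 0 ⇔ 4*x^2 - 8 = 0.
  Factor: 4*x^2 - 8 = 4*(x^2 - 2); x^2 - 2 = 0 has no rational roots; quadratic formula: x = (0 ± √8)/2.
  ⇒ x = -sqrt(2) ≈ -1.4142, sqrt(2) ≈ 1.4142

f''(x) = 8*(-x^2 + x + 2)*exp(-2*x)
Second-derivative test at each critical point:
  f''(-1.4142) = -191.4147 < 0 → local maximum
  f''(1.4142) = 0.6687 > 0 → local minimum

Critical points: x = -sqrt(2) ≈ -1.4142 (local maximum); x = sqrt(2) ≈ 1.4142 (local minimum)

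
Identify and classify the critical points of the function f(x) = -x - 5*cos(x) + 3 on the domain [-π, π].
f'(x) = 5*sin(x) - 1

Solve f'(x) = 0 on [-π, π]:
  f'(x) = 0 ⇔ sin(x) = 1/5, i.e. x = arcsin(1/5) + 2nπ or x = π − arcsin(1/5) + 2nπ; keep the solutions lying in [-π, π].
  ⇒ x = asin(1/5) ≈ 0.2014, pi - asin(1/5) ≈ 2.9402

f''(x) = 5*cos(x)
Second-derivative test at each critical point:
  f''(0.2014) = 4.8990 > 0 → local minimum
  f''(2.9402) = -4.8990 < 0 → local maximum

Critical points: x = asin(1/5) ≈ 0.2014 (local minimum); x = pi - asin(1/5) ≈ 2.9402 (local maximum)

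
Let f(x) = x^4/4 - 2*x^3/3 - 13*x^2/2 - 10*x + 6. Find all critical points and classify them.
f'(x) = x^3 - 2*x^2 - 13*x - 10

Solve f'(x) = 0:
  Factor: x^3 - 2*x^2 - 13*x - 10 = (x - 5)*(x + 1)*(x + 2) = 0.
  ⇒ x = -2, -1, 5

f''(x) = 3*x^2 - 4*x - 13
Second-derivative test at each critical point:
  f''(-2) = 7 > 0 → local minimum
  f''(-1) = -6 < 0 → local maximum
  f''(5) = 42 > 0 → local minimum

Critical points: x = -2 (local minimum); x = -1 (local maximum); x = 5 (local minimum)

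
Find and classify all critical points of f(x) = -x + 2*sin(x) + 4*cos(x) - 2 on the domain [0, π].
f'(x) = -4*sin(x) + 2*cos(x) - 1

Solve f'(x) = 0 on [0, π]:
  f'(x) = 0 ⇔ -4*sin(x) + 2*cos(x) = 1. Write the left side as R·cos(x + φ) with R = √(2² + 4²) = 2*sqrt(5), cos φ = sqrt(5)/5, sin φ = 2*sqrt(5)/5; then cos(x + φ) = sqrt(5)/10. Solve for x and keep the solutions lying in [0, π].
  ⇒ x = atan((-2 + sqrt(19))/(1 + 2*sqrt(19))) ≈ 0.2381

f''(x) = -2*sin(x) - 4*cos(x)
Second-derivative test at each critical point:
  f''(0.2381) = -4.3589 < 0 → local maximum

Critical points: x = atan((-2 + sqrt(19))/(1 + 2*sqrt(19))) ≈ 0.2381 (local maximum)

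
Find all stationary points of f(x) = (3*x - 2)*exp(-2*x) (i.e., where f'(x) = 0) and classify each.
f'(x) = (7 - 6*x)*exp(-2*x)

Solve f'(x) = 0:
  f'(x) = (7 - 6*x)·exp(-2*x) and exp(-2*x) > 0 for every x, so f'(x) = 0 ⇔ 7 - 6*x = 0.
  7 - 6*x = 0.
  ⇒ x = 7/6

f''(x) = 4*(3*x - 5)*exp(-2*x)
Second-derivative test at each critical point:
  f''(7/6) = -0.5818 < 0 → local maximum

Critical points: x = 7/6 (local maximum)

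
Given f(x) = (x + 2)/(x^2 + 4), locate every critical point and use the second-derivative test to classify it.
f'(x) = (x^2 - 2*x*(x + 2) + 4)/(x^2 + 4)^2

Solve f'(x) = 0:
  f'(x) = -(x^2 + 4*x - 4)/(x^2 + 4)^2; the denominator is positive wherever f is defined, so f'(x) = 0 ⇔ -x^2 - 4*x + 4 = 0.
  x^2 + 4*x - 4 = 0 has no rational roots; quadratic formula: x = (-4 ± √32)/2.
  ⇒ x = -2*sqrt(2) - 2 ≈ -4.8284, -2 + 2*sqrt(2) ≈ 0.8284

f''(x) = 2*(4*x^2*(x + 2) - (3*x + 2)*(x^2 + 4))/(x^2 + 4)^3
Second-derivative test at each critical point:
  f''(-4.8284) = 0.0076 > 0 → local minimum
  f''(0.8284) = -0.2576 < 0 → local maximum

Critical points: x = -2*sqrt(2) - 2 ≈ -4.8284 (local minimum); x = -2 + 2*sqrt(2) ≈ 0.8284 (local maximum)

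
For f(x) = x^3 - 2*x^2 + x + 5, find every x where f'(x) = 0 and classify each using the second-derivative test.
f'(x) = 3*x^2 - 4*x + 1

Solve f'(x) = 0:
  Factor: 3*x^2 - 4*x + 1 = (x - 1)*(3*x - 1) = 0.
  ⇒ x = 1/3, 1

f''(x) = 6*x - 4
Second-derivative test at each critical point:
  f''(1/3) = -2 < 0 → local maximum
  f''(1) = 2 > 0 → local minimum

Critical points: x = 1/3 (local maximum); x = 1 (local minimum)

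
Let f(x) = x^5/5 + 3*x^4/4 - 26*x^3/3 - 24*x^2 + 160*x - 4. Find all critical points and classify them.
f'(x) = x^4 + 3*x^3 - 26*x^2 - 48*x + 160

Solve f'(x) = 0:
  Factor: x^4 + 3*x^3 - 26*x^2 - 48*x + 160 = (x - 4)*(x - 2)*(x + 4)*(x + 5) = 0.
  ⇒ x = -5, -4, 2, 4

f''(x) = 4*x^3 + 9*x^2 - 52*x - 48
Second-derivative test at each critical point:
  f''(-5) = -63 < 0 → local maximum
  f''(-4) = 48 > 0 → local minimum
  f''(2) = -84 < 0 → local maximum
  f''(4) = 144 > 0 → local minimum

Critical points: x = -5 (local maximum); x = -4 (local minimum); x = 2 (local maximum); x = 4 (local minimum)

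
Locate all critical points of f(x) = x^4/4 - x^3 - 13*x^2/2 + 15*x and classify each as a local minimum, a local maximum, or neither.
f'(x) = x^3 - 3*x^2 - 13*x + 15

Solve f'(x) = 0:
  Factor: x^3 - 3*x^2 - 13*x + 15 = (x - 5)*(x - 1)*(x + 3) = 0.
  ⇒ x = -3, 1, 5

f''(x) = 3*x^2 - 6*x - 13
Second-derivative test at each critical point:
  f''(-3) = 32 > 0 → local minimum
  f''(1) = -16 < 0 → local maximum
  f''(5) = 32 > 0 → local minimum

Critical points: x = -3 (local minimum); x = 1 (local maximum); x = 5 (local minimum)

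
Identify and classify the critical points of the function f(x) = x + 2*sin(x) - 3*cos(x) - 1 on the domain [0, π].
f'(x) = 3*sin(x) + 2*cos(x) + 1

Solve f'(x) = 0 on [0, π]:
  f'(x) = 0 ⇔ 3*sin(x) + 2*cos(x) = -1. Write the left side as R·cos(x + φ) with R = √(2² + (-3)²) = sqrt(13), cos φ = 2*sqrt(13)/13, sin φ = -3*sqrt(13)/13; then cos(x + φ) = -sqrt(13)/13. Solve for x and keep the solutions lying in [0, π].
  ⇒ x = atan((-3 + 4*sqrt(3))/(-6*sqrt(3) - 2)) + pi ≈ 2.8346

f''(x) = -2*sin(x) + 3*cos(x)
Second-derivative test at each critical point:
  f''(2.8346) = -3.4641 < 0 → local maximum

Critical points: x = atan((-3 + 4*sqrt(3))/(-6*sqrt(3) - 2)) + pi ≈ 2.8346 (local maximum)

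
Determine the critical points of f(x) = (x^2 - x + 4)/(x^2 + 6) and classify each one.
f'(x) = (x^2 + 4*x - 6)/(x^4 + 12*x^2 + 36)

Solve f'(x) = 0:
  f'(x) = (x^2 + 4*x - 6)/(x^2 + 6)^2; the denominator is positive wherever f is defined, so f'(x) = 0 ⇔ x^2 + 4*x - 6 = 0.
  x^2 + 4*x - 6 = 0 has no rational roots; quadratic formula: x = (-4 ± √40)/2.
  ⇒ x = -sqrt(10) - 2 ≈ -5.1623, -2 + sqrt(10) ≈ 1.1623

f''(x) = 2*(-x^3 - 6*x^2 + 18*x + 12)/(x^6 + 18*x^4 + 108*x^2 + 216)
Second-derivative test at each critical point:
  f''(-5.1623) = -0.0059 < 0 → local maximum
  f''(1.1623) = 0.1170 > 0 → local minimum

Critical points: x = -sqrt(10) - 2 ≈ -5.1623 (local maximum); x = -2 + sqrt(10) ≈ 1.1623 (local minimum)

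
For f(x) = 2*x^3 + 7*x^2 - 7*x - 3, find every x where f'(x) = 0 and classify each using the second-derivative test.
f'(x) = 6*x^2 + 14*x - 7

Solve f'(x) = 0:
  6*x^2 + 14*x - 7 = 0 has no rational roots; quadratic formula: x = (-14 ± √364)/12.
  ⇒ x = -sqrt(91)/6 - 7/6 ≈ -2.7566, -7/6 + sqrt(91)/6 ≈ 0.4232

f''(x) = 12*x + 14
Second-derivative test at each critical point:
  f''(-2.7566) = -19.0788 < 0 → local maximum
  f''(0.4232) = 19.0788 > 0 → local minimum

Critical points: x = -sqrt(91)/6 - 7/6 ≈ -2.7566 (local maximum); x = -7/6 + sqrt(91)/6 ≈ 0.4232 (local minimum)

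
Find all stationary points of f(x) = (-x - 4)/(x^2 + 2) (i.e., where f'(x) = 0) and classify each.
f'(x) = (-x^2 + 2*x*(x + 4) - 2)/(x^2 + 2)^2

Solve f'(x) = 0:
  f'(x) = (x^2 + 8*x - 2)/(x^2 + 2)^2; the denominator is positive wherever f is defined, so f'(x) = 0 ⇔ x^2 + 8*x - 2 = 0.
  x^2 + 8*x - 2 = 0 has no rational roots; quadratic formula: x = (-8 ± √72)/2.
  ⇒ x = -3*sqrt(2) - 4 ≈ -8.2426, -4 + 3*sqrt(2) ≈ 0.2426

f''(x) = 2*(-4*x^2*(x + 4) + (3*x + 4)*(x^2 + 2))/(x^2 + 2)^3
Second-derivative test at each critical point:
  f''(-8.2426) = -0.0017 < 0 → local maximum
  f''(0.2426) = 2.0017 > 0 → local minimum

Critical points: x = -3*sqrt(2) - 4 ≈ -8.2426 (local maximum); x = -4 + 3*sqrt(2) ≈ 0.2426 (local minimum)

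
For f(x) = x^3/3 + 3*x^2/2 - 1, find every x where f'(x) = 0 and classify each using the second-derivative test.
f'(x) = x*(x + 3)

Solve f'(x) = 0:
  Factor: x^2 + 3*x = x*(x + 3) = 0.
  ⇒ x = -3, 0

f''(x) = 2*x + 3
Second-derivative test at each critical point:
  f''(-3) = -3 < 0 → local maximum
  f''(0) = 3 > 0 → local minimum

Critical points: x = -3 (local maximum); x = 0 (local minimum)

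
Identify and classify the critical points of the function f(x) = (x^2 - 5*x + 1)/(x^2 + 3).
f'(x) = (5*x^2 + 4*x - 15)/(x^4 + 6*x^2 + 9)

Solve f'(x) = 0:
  f'(x) = (5*x^2 + 4*x - 15)/(x^2 + 3)^2; the denominator is positive wherever f is defined, so f'(x) = 0 ⇔ 5*x^2 + 4*x - 15 = 0.
  5*x^2 + 4*x - 15 = 0 has no rational roots; quadratic formula: x = (-4 ± √316)/10.
  ⇒ x = -sqrt(79)/5 - 2/5 ≈ -2.1776, -2/5 + sqrt(79)/5 ≈ 1.3776

f''(x) = 2*(-5*x^3 - 6*x^2 + 45*x + 6)/(x^6 + 9*x^4 + 27*x^2 + 27)
Second-derivative test at each critical point:
  f''(-2.1776) = -0.2966 < 0 → local maximum
  f''(1.3776) = 0.7410 > 0 → local minimum

Critical points: x = -sqrt(79)/5 - 2/5 ≈ -2.1776 (local maximum); x = -2/5 + sqrt(79)/5 ≈ 1.3776 (local minimum)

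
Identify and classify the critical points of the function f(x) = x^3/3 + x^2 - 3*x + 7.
f'(x) = x^2 + 2*x - 3

Solve f'(x) = 0:
  Factor: x^2 + 2*x - 3 = (x - 1)*(x + 3) = 0.
  ⇒ x = -3, 1

f''(x) = 2*x + 2
Second-derivative test at each critical point:
  f''(-3) = -4 < 0 → local maximum
  f''(1) = 4 > 0 → local minimum

Critical points: x = -3 (local maximum); x = 1 (local minimum)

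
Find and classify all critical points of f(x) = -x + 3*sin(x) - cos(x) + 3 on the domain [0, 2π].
f'(x) = sin(x) + 3*cos(x) - 1

Solve f'(x) = 0 on [0, 2π]:
  f'(x) = 0 ⇔ sin(x) + 3*cos(x) = 1. Write the left side as R·cos(x + φ) with R = √(3² + (-1)²) = sqrt(10), cos φ = 3*sqrt(10)/10, sin φ = -sqrt(10)/10; then cos(x + φ) = sqrt(10)/10. Solve for x and keep the solutions lying in [0, 2π].
  ⇒ x = pi/2 ≈ 1.5708, -atan(4/3) + 2*pi ≈ 5.3559

f''(x) = -3*sin(x) + cos(x)
Second-derivative test at each critical point:
  f''(1.5708) = -3 < 0 → local maximum
  f''(5.3559) = 3 > 0 → local minimum

Critical points: x = pi/2 ≈ 1.5708 (local maximum); x = -atan(4/3) + 2*pi ≈ 5.3559 (local minimum)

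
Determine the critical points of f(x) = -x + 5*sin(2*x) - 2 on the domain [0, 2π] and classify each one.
f'(x) = 10*cos(2*x) - 1

Solve f'(x) = 0 on [0, 2π]:
  f'(x) = 0 ⇔ cos(2*x) = 1/10, i.e. 2*x = ±arccos(1/10) + 2nπ; keep the solutions lying in [0, 2π].
  ⇒ x = acos(1/10)/2 ≈ 0.7353, pi - acos(1/10)/2 ≈ 2.4063, acos(1/10)/2 + pi ≈ 3.8769, -acos(1/10)/2 + 2*pi ≈ 5.5479

f''(x) = -20*sin(2*x)
Second-derivative test at each critical point:
  f''(0.7353) = -19.8997 < 0 → local maximum
  f''(2.4063) = 19.8997 > 0 → local minimum
  f''(3.8769) = -19.8997 < 0 → local maximum
  f''(5.5479) = 19.8997 > 0 → local minimum

Critical points: x = acos(1/10)/2 ≈ 0.7353 (local maximum); x = pi - acos(1/10)/2 ≈ 2.4063 (local minimum); x = acos(1/10)/2 + pi ≈ 3.8769 (local maximum); x = -acos(1/10)/2 + 2*pi ≈ 5.5479 (local minimum)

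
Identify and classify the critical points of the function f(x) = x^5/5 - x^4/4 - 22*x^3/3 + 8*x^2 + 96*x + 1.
f'(x) = x^4 - x^3 - 22*x^2 + 16*x + 96

Solve f'(x) = 0:
  Factor: x^4 - x^3 - 22*x^2 + 16*x + 96 = (x - 4)*(x - 3)*(x + 2)*(x + 4) = 0.
  ⇒ x = -4, -2, 3, 4

f''(x) = 4*x^3 - 3*x^2 - 44*x + 16
Second-derivative test at each critical point:
  f''(-4) = -112 < 0 → local maximum
  f''(-2) = 60 > 0 → local minimum
  f''(3) = -35 < 0 → local maximum
  f''(4) = 48 > 0 → local minimum

Critical points: x = -4 (local maximum); x = -2 (local minimum); x = 3 (local maximum); x = 4 (local minimum)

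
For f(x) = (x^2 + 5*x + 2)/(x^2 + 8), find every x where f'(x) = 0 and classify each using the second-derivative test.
f'(x) = (-5*x^2 + 12*x + 40)/(x^4 + 16*x^2 + 64)

Solve f'(x) = 0:
  f'(x) = -(5*x^2 - 12*x - 40)/(x^2 + 8)^2; the denominator is positive wherever f is defined, so f'(x) = 0 ⇔ -5*x^2 + 12*x + 40 = 0.
  5*x^2 - 12*x - 40 = 0 has no rational roots; quadratic formula: x = (12 ± √944)/10.
  ⇒ x = 6/5 - 2*sqrt(59)/5 ≈ -1.8725, 6/5 + 2*sqrt(59)/5 ≈ 4.2725

f''(x) = 2*(5*x^3 - 18*x^2 - 120*x + 48)/(x^6 + 24*x^4 + 192*x^2 + 512)
Second-derivative test at each critical point:
  f''(-1.8725) = 0.2321 > 0 → local minimum
  f''(4.2725) = -0.0446 < 0 → local maximum

Critical points: x = 6/5 - 2*sqrt(59)/5 ≈ -1.8725 (local minimum); x = 6/5 + 2*sqrt(59)/5 ≈ 4.2725 (local maximum)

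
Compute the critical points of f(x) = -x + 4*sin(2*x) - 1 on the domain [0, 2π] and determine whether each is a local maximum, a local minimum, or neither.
f'(x) = 8*cos(2*x) - 1

Solve f'(x) = 0 on [0, 2π]:
  f'(x) = 0 ⇔ cos(2*x) = 1/8, i.e. 2*x = ±arccos(1/8) + 2nπ; keep the solutions lying in [0, 2π].
  ⇒ x = acos(1/8)/2 ≈ 0.7227, pi - acos(1/8)/2 ≈ 2.4189, acos(1/8)/2 + pi ≈ 3.8643, -acos(1/8)/2 + 2*pi ≈ 5.5605

f''(x) = -16*sin(2*x)
Second-derivative test at each critical point:
  f''(0.7227) = -15.8745 < 0 → local maximum
  f''(2.4189) = 15.8745 > 0 → local minimum
  f''(3.8643) = -15.8745 < 0 → local maximum
  f''(5.5605) = 15.8745 > 0 → local minimum

Critical points: x = acos(1/8)/2 ≈ 0.7227 (local maximum); x = pi - acos(1/8)/2 ≈ 2.4189 (local minimum); x = acos(1/8)/2 + pi ≈ 3.8643 (local maximum); x = -acos(1/8)/2 + 2*pi ≈ 5.5605 (local minimum)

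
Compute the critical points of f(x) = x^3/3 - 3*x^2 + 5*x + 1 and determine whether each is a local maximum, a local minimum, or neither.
f'(x) = x^2 - 6*x + 5

Solve f'(x) = 0:
  Factor: x^2 - 6*x + 5 = (x - 5)*(x - 1) = 0.
  ⇒ x = 1, 5

f''(x) = 2*x - 6
Second-derivative test at each critical point:
  f''(1) = -4 < 0 → local maximum
  f''(5) = 4 > 0 → local minimum

Critical points: x = 1 (local maximum); x = 5 (local minimum)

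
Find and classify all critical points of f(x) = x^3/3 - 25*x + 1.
f'(x) = x^2 - 25

Solve f'(x) = 0:
  Factor: x^2 - 25 = (x - 5)*(x + 5) = 0.
  ⇒ x = -5, 5

f''(x) = 2*x
Second-derivative test at each critical point:
  f''(-5) = -10 < 0 → local maximum
  f''(5) = 10 > 0 → local minimum

Critical points: x = -5 (local maximum); x = 5 (local minimum)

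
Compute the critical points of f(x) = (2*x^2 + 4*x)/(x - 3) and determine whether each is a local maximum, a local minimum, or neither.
f'(x) = 2*(x^2 - 6*x - 6)/(x^2 - 6*x + 9)

Solve f'(x) = 0:
  f'(x) = 2*(x^2 - 6*x - 6)/(x - 3)^2; the denominator is positive wherever f is defined, so f'(x) = 0 ⇔ 2*x^2 - 12*x - 12 = 0.
  Factor: 2*x^2 - 12*x - 12 = 2*(x^2 - 6*x - 6); x^2 - 6*x - 6 = 0 has no rational roots; quadratic formula: x = (6 ± √60)/2.
  ⇒ x = 3 - sqrt(15) ≈ -0.8730, 3 + sqrt(15) ≈ 6.8730

f''(x) = 60/(x^3 - 9*x^2 + 27*x - 27)
Second-derivative test at each critical point:
  f''(-0.8730) = -1.0328 < 0 → local maximum
  f''(6.8730) = 1.0328 > 0 → local minimum

Critical points: x = 3 - sqrt(15) ≈ -0.8730 (local maximum); x = 3 + sqrt(15) ≈ 6.8730 (local minimum)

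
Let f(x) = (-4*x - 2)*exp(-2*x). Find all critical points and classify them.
f'(x) = 8*x*exp(-2*x)

Solve f'(x) = 0:
  f'(x) = (8*x)·exp(-2*x) and exp(-2*x) > 0 for every x, so f'(x) = 0 ⇔ 8*x = 0.
  8*x = 0.
  ⇒ x = 0

f''(x) = 8*(1 - 2*x)*exp(-2*x)
Second-derivative test at each critical point:
  f''(0) = 8 > 0 → local minimum

Critical points: x = 0 (local minimum)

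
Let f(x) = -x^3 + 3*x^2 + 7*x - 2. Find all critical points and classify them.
f'(x) = -3*x^2 + 6*x + 7

Solve f'(x) = 0:
  3*x^2 - 6*x - 7 = 0 has no rational roots; quadratic formula: x = (6 ± √120)/6.
  ⇒ x = 1 - sqrt(30)/3 ≈ -0.8257, 1 + sqrt(30)/3 ≈ 2.8257

f''(x) = 6 - 6*x
Second-derivative test at each critical point:
  f''(-0.8257) = 10.9545 > 0 → local minimum
  f''(2.8257) = -10.9545 < 0 → local maximum

Critical points: x = 1 - sqrt(30)/3 ≈ -0.8257 (local minimum); x = 1 + sqrt(30)/3 ≈ 2.8257 (local maximum)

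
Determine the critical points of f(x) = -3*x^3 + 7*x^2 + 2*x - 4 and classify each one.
f'(x) = -9*x^2 + 14*x + 2

Solve f'(x) = 0:
  9*x^2 - 14*x - 2 = 0 has no rational roots; quadratic formula: x = (14 ± √268)/18.
  ⇒ x = 7/9 - sqrt(67)/9 ≈ -0.1317, 7/9 + sqrt(67)/9 ≈ 1.6873

f''(x) = 14 - 18*x
Second-derivative test at each critical point:
  f''(-0.1317) = 16.3707 > 0 → local minimum
  f''(1.6873) = -16.3707 < 0 → local maximum

Critical points: x = 7/9 - sqrt(67)/9 ≈ -0.1317 (local minimum); x = 7/9 + sqrt(67)/9 ≈ 1.6873 (local maximum)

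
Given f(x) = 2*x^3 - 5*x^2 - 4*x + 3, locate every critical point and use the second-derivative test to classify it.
f'(x) = 6*x^2 - 10*x - 4

Solve f'(x) = 0:
  Factor: 6*x^2 - 10*x - 4 = 2*(x - 2)*(3*x + 1) = 0.
  ⇒ x = -1/3, 2

f''(x) = 12*x - 10
Second-derivative test at each critical point:
  f''(-1/3) = -14 < 0 → local maximum
  f''(2) = 14 > 0 → local minimum

Critical points: x = -1/3 (local maximum); x = 2 (local minimum)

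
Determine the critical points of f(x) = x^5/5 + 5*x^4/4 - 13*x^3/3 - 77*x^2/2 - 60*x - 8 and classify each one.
f'(x) = x^4 + 5*x^3 - 13*x^2 - 77*x - 60

Solve f'(x) = 0:
  Factor: x^4 + 5*x^3 - 13*x^2 - 77*x - 60 = (x - 4)*(x + 1)*(x + 3)*(x + 5) = 0.
  ⇒ x = -5, -3, -1, 4

f''(x) = 4*x^3 + 15*x^2 - 26*x - 77
Second-derivative test at each critical point:
  f''(-5) = -72 < 0 → local maximum
  f''(-3) = 28 > 0 → local minimum
  f''(-1) = -40 < 0 → local maximum
  f''(4) = 315 > 0 → local minimum

Critical points: x = -5 (local maximum); x = -3 (local minimum); x = -1 (local maximum); x = 4 (local minimum)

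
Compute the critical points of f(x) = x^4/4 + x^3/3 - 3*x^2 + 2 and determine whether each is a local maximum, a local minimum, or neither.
f'(x) = x*(x^2 + x - 6)

Solve f'(x) = 0:
  Factor: x^3 + x^2 - 6*x = x*(x - 2)*(x + 3) = 0.
  ⇒ x = -3, 0, 2

f''(x) = 3*x^2 + 2*x - 6
Second-derivative test at each critical point:
  f''(-3) = 15 > 0 → local minimum
  f''(0) = -6 < 0 → local maximum
  f''(2) = 10 > 0 → local minimum

Critical points: x = -3 (local minimum); x = 0 (local maximum); x = 2 (local minimum)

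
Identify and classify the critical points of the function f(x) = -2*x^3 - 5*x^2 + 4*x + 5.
f'(x) = -6*x^2 - 10*x + 4

Solve f'(x) = 0:
  Factor: -6*x^2 - 10*x + 4 = -2*(x + 2)*(3*x - 1) = 0.
  ⇒ x = -2, 1/3

f''(x) = -12*x - 10
Second-derivative test at each critical point:
  f''(-2) = 14 > 0 → local minimum
  f''(1/3) = -14 < 0 → local maximum

Critical points: x = -2 (local minimum); x = 1/3 (local maximum)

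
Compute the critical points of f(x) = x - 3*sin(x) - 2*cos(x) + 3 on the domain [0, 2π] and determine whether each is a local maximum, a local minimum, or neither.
f'(x) = 2*sin(x) - 3*cos(x) + 1

Solve f'(x) = 0 on [0, 2π]:
  f'(x) = 0 ⇔ 2*sin(x) - 3*cos(x) = -1. Write the left side as R·cos(x + φ) with R = √((-3)² + (-2)²) = sqrt(13), cos φ = -3*sqrt(13)/13, sin φ = -2*sqrt(13)/13; then cos(x + φ) = -sqrt(13)/13. Solve for x and keep the solutions lying in [0, 2π].
  ⇒ x = atan((-2 + 6*sqrt(3))/(3 + 4*sqrt(3))) ≈ 0.7018, atan((-6*sqrt(3) - 2)/(3 - 4*sqrt(3))) + pi ≈ 4.4054

f''(x) = 3*sin(x) + 2*cos(x)
Second-derivative test at each critical point:
  f''(0.7018) = 3.4641 > 0 → local minimum
  f''(4.4054) = -3.4641 < 0 → local maximum

Critical points: x = atan((-2 + 6*sqrt(3))/(3 + 4*sqrt(3))) ≈ 0.7018 (local minimum); x = atan((-6*sqrt(3) - 2)/(3 - 4*sqrt(3))) + pi ≈ 4.4054 (local maximum)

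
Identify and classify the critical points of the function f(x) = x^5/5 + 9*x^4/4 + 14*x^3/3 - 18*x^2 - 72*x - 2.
f'(x) = x^4 + 9*x^3 + 14*x^2 - 36*x - 72

Solve f'(x) = 0:
  Factor: x^4 + 9*x^3 + 14*x^2 - 36*x - 72 = (x - 2)*(x + 2)*(x + 3)*(x + 6) = 0.
  ⇒ x = -6, -3, -2, 2

f''(x) = 4*x^3 + 27*x^2 + 28*x - 36
Second-derivative test at each critical point:
  f''(-6) = -96 < 0 → local maximum
  f''(-3) = 15 > 0 → local minimum
  f''(-2) = -16 < 0 → local maximum
  f''(2) = 160 > 0 → local minimum

Critical points: x = -6 (local maximum); x = -3 (local minimum); x = -2 (local maximum); x = 2 (local minimum)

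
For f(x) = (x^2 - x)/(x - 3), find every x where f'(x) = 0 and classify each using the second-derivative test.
f'(x) = (x^2 - 6*x + 3)/(x^2 - 6*x + 9)

Solve f'(x) = 0:
  f'(x) = (x^2 - 6*x + 3)/(x - 3)^2; the denominator is positive wherever f is defined, so f'(x) = 0 ⇔ x^2 - 6*x + 3 = 0.
  x^2 - 6*x + 3 = 0 has no rational roots; quadratic formula: x = (6 ± √24)/2.
  ⇒ x = 3 - sqrt(6) ≈ 0.5505, sqrt(6) + 3 ≈ 5.4495

f''(x) = 12/(x^3 - 9*x^2 + 27*x - 27)
Second-derivative test at each critical point:
  f''(0.5505) = -0.8165 < 0 → local maximum
  f''(5.4495) = 0.8165 > 0 → local minimum

Critical points: x = 3 - sqrt(6) ≈ 0.5505 (local maximum); x = sqrt(6) + 3 ≈ 5.4495 (local minimum)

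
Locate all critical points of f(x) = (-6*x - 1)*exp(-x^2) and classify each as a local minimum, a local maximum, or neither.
f'(x) = 2*(x*(6*x + 1) - 3)*exp(-x^2)

Solve f'(x) = 0:
  f'(x) = (12*x^2 + 2*x - 6)·exp(-x^2) and exp(-x^2) > 0 for every x, so f'(x) = 0 ⇔ 12*x^2 + 2*x - 6 = 0.
  Factor: 12*x^2 + 2*x - 6 = 2*(6*x^2 + x - 3); 6*x^2 + x - 3 = 0 has no rational roots; quadratic formula: x = (-1 ± √73)/12.
  ⇒ x = -sqrt(73)/12 - 1/12 ≈ -0.7953, -1/12 + sqrt(73)/12 ≈ 0.6287

f''(x) = 2*(-12*x^3 - 2*x^2 + 18*x + 1)*exp(-x^2)
Second-derivative test at each critical point:
  f''(-0.7953) = -9.0777 < 0 → local maximum
  f''(0.6287) = 11.5093 > 0 → local minimum

Critical points: x = -sqrt(73)/12 - 1/12 ≈ -0.7953 (local maximum); x = -1/12 + sqrt(73)/12 ≈ 0.6287 (local minimum)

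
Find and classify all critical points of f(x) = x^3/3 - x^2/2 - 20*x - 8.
f'(x) = x^2 - x - 20

Solve f'(x) = 0:
  Factor: x^2 - x - 20 = (x - 5)*(x + 4) = 0.
  ⇒ x = -4, 5

f''(x) = 2*x - 1
Second-derivative test at each critical point:
  f''(-4) = -9 < 0 → local maximum
  f''(5) = 9 > 0 → local minimum

Critical points: x = -4 (local maximum); x = 5 (local minimum)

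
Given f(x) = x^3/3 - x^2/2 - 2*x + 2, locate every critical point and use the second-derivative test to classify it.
f'(x) = x^2 - x - 2

Solve f'(x) = 0:
  Factor: x^2 - x - 2 = (x - 2)*(x + 1) = 0.
  ⇒ x = -1, 2

f''(x) = 2*x - 1
Second-derivative test at each critical point:
  f''(-1) = -3 < 0 → local maximum
  f''(2) = 3 > 0 → local minimum

Critical points: x = -1 (local maximum); x = 2 (local minimum)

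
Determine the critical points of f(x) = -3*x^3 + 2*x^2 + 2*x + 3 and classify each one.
f'(x) = -9*x^2 + 4*x + 2

Solve f'(x) = 0:
  9*x^2 - 4*x - 2 = 0 has no rational roots; quadratic formula: x = (4 ± √88)/18.
  ⇒ x = 2/9 - sqrt(22)/9 ≈ -0.2989, 2/9 + sqrt(22)/9 ≈ 0.7434

f''(x) = 4 - 18*x
Second-derivative test at each critical point:
  f''(-0.2989) = 9.3808 > 0 → local minimum
  f''(0.7434) = -9.3808 < 0 → local maximum

Critical points: x = 2/9 - sqrt(22)/9 ≈ -0.2989 (local minimum); x = 2/9 + sqrt(22)/9 ≈ 0.7434 (local maximum)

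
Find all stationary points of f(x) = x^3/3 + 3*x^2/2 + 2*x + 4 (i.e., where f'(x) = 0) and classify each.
f'(x) = x^2 + 3*x + 2

Solve f'(x) = 0:
  Factor: x^2 + 3*x + 2 = (x + 1)*(x + 2) = 0.
  ⇒ x = -2, -1

f''(x) = 2*x + 3
Second-derivative test at each critical point:
  f''(-2) = -1 < 0 → local maximum
  f''(-1) = 1 > 0 → local minimum

Critical points: x = -2 (local maximum); x = -1 (local minimum)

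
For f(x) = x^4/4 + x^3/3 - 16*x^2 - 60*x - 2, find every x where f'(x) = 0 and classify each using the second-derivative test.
f'(x) = x^3 + x^2 - 32*x - 60

Solve f'(x) = 0:
  Factor: x^3 + x^2 - 32*x - 60 = (x - 6)*(x + 2)*(x + 5) = 0.
  ⇒ x = -5, -2, 6

f''(x) = 3*x^2 + 2*x - 32
Second-derivative test at each critical point:
  f''(-5) = 33 > 0 → local minimum
  f''(-2) = -24 < 0 → local maximum
  f''(6) = 88 > 0 → local minimum

Critical points: x = -5 (local minimum); x = -2 (local maximum); x = 6 (local minimum)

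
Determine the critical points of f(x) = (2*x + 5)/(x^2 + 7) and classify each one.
f'(x) = 2*(-x^2 - 5*x + 7)/(x^4 + 14*x^2 + 49)

Solve f'(x) = 0:
  f'(x) = -2*(x^2 + 5*x - 7)/(x^2 + 7)^2; the denominator is positive wherever f is defined, so f'(x) = 0 ⇔ -2*x^2 - 10*x + 14 = 0.
  Factor: -2*x^2 - 10*x + 14 = -2*(x^2 + 5*x - 7); x^2 + 5*x - 7 = 0 has no rational roots; quadratic formula: x = (-5 ± √53)/2.
  ⇒ x = -sqrt(53)/2 - 5/2 ≈ -6.1401, -5/2 + sqrt(53)/2 ≈ 1.1401

f''(x) = 2*(4*x^2*(2*x + 5) - (6*x + 5)*(x^2 + 7))/(x^2 + 7)^3
Second-derivative test at each critical point:
  f''(-6.1401) = 0.0073 > 0 → local minimum
  f''(1.1401) = -0.2114 < 0 → local maximum

Critical points: x = -sqrt(53)/2 - 5/2 ≈ -6.1401 (local minimum); x = -5/2 + sqrt(53)/2 ≈ 1.1401 (local maximum)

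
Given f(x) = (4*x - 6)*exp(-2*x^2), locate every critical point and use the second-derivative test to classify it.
f'(x) = 4*(-2*x*(2*x - 3) + 1)*exp(-2*x^2)

Solve f'(x) = 0:
  f'(x) = (-16*x^2 + 24*x + 4)·exp(-2*x^2) and exp(-2*x^2) > 0 for every x, so f'(x) = 0 ⇔ -16*x^2 + 24*x + 4 = 0.
  Factor: -16*x^2 + 24*x + 4 = -4*(4*x^2 - 6*x - 1); 4*x^2 - 6*x - 1 = 0 has no rational roots; quadratic formula: x = (6 ± √52)/8.
  ⇒ x = 3/4 - sqrt(13)/4 ≈ -0.1514, 3/4 + sqrt(13)/4 ≈ 1.6514

f''(x) = 8*(4*x^2*(2*x - 3) - 6*x + 3)*exp(-2*x^2)
Second-derivative test at each critical point:
  f''(-0.1514) = 27.5521 > 0 → local minimum
  f''(1.6514) = -0.1234 < 0 → local maximum

Critical points: x = 3/4 - sqrt(13)/4 ≈ -0.1514 (local minimum); x = 3/4 + sqrt(13)/4 ≈ 1.6514 (local maximum)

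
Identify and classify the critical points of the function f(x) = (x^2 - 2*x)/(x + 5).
f'(x) = (x^2 + 10*x - 10)/(x^2 + 10*x + 25)

Solve f'(x) = 0:
  f'(x) = (x^2 + 10*x - 10)/(x + 5)^2; the denominator is positive wherever f is defined, so f'(x) = 0 ⇔ x^2 + 10*x - 10 = 0.
  x^2 + 10*x - 10 = 0 has no rational roots; quadratic formula: x = (-10 ± √140)/2.
  ⇒ x = -sqrt(35) - 5 ≈ -10.9161, -5 + sqrt(35) ≈ 0.9161

f''(x) = 70/(x^3 + 15*x^2 + 75*x + 125)
Second-derivative test at each critical point:
  f''(-10.9161) = -0.3381 < 0 → local maximum
  f''(0.9161) = 0.3381 > 0 → local minimum

Critical points: x = -sqrt(35) - 5 ≈ -10.9161 (local maximum); x = -5 + sqrt(35) ≈ 0.9161 (local minimum)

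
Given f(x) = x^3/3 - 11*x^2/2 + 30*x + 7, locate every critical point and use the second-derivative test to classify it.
f'(x) = x^2 - 11*x + 30

Solve f'(x) = 0:
  Factor: x^2 - 11*x + 30 = (x - 6)*(x - 5) = 0.
  ⇒ x = 5, 6

f''(x) = 2*x - 11
Second-derivative test at each critical point:
  f''(5) = -1 < 0 → local maximum
  f''(6) = 1 > 0 → local minimum

Critical points: x = 5 (local maximum); x = 6 (local minimum)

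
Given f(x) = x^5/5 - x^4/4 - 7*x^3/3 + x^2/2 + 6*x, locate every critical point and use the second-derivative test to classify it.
f'(x) = x^4 - x^3 - 7*x^2 + x + 6

Solve f'(x) = 0:
  Factor: x^4 - x^3 - 7*x^2 + x + 6 = (x - 3)*(x - 1)*(x + 1)*(x + 2) = 0.
  ⇒ x = -2, -1, 1, 3

f''(x) = 4*x^3 - 3*x^2 - 14*x + 1
Second-derivative test at each critical point:
  f''(-2) = -15 < 0 → local maximum
  f''(-1) = 8 > 0 → local minimum
  f''(1) = -12 < 0 → local maximum
  f''(3) = 40 > 0 → local minimum

Critical points: x = -2 (local maximum); x = -1 (local minimum); x = 1 (local maximum); x = 3 (local minimum)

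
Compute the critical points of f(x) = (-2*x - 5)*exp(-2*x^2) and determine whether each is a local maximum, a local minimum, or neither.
f'(x) = 2*(2*x*(2*x + 5) - 1)*exp(-2*x^2)

Solve f'(x) = 0:
  f'(x) = (8*x^2 + 20*x - 2)·exp(-2*x^2) and exp(-2*x^2) > 0 for every x, so f'(x) = 0 ⇔ 8*x^2 + 20*x - 2 = 0.
  Factor: 8*x^2 + 20*x - 2 = 2*(4*x^2 + 10*x - 1); 4*x^2 + 10*x - 1 = 0 has no rational roots; quadratic formula: x = (-10 ± √116)/8.
  ⇒ x = -sqrt(29)/4 - 5/4 ≈ -2.5963, -5/4 + sqrt(29)/4 ≈ 0.0963

f''(x) = 4*(-8*x^3 - 20*x^2 + 6*x + 5)*exp(-2*x^2)
Second-derivative test at each critical point:
  f''(-2.5963) = -3.008e-05 < 0 → local maximum
  f''(0.0963) = 21.1449 > 0 → local minimum

Critical points: x = -sqrt(29)/4 - 5/4 ≈ -2.5963 (local maximum); x = -5/4 + sqrt(29)/4 ≈ 0.0963 (local minimum)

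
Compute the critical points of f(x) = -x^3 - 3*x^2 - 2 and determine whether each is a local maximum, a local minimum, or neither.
f'(x) = 3*x*(-x - 2)

Solve f'(x) = 0:
  Factor: -3*x^2 - 6*x = -3*x*(x + 2) = 0.
  ⇒ x = -2, 0

f''(x) = -6*x - 6
Second-derivative test at each critical point:
  f''(-2) = 6 > 0 → local minimum
  f''(0) = -6 < 0 → local maximum

Critical points: x = -2 (local minimum); x = 0 (local maximum)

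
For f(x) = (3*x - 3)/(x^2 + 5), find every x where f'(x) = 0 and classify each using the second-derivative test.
f'(x) = 3*(x^2 - 2*x*(x - 1) + 5)/(x^2 + 5)^2

Solve f'(x) = 0:
  f'(x) = -3*(x^2 - 2*x - 5)/(x^2 + 5)^2; the denominator is positive wherever f is defined, so f'(x) = 0 ⇔ -3*x^2 + 6*x + 15 = 0.
  Factor: -3*x^2 + 6*x + 15 = -3*(x^2 - 2*x - 5); x^2 - 2*x - 5 = 0 has no rational roots; quadratic formula: x = (2 ± √24)/2.
  ⇒ x = 1 - sqrt(6) ≈ -1.4495, 1 + sqrt(6) ≈ 3.4495

f''(x) = 6*(4*x^2*(x - 1) + (1 - 3*x)*(x^2 + 5))/(x^2 + 5)^3
Second-derivative test at each critical point:
  f''(-1.4495) = 0.2915 > 0 → local minimum
  f''(3.4495) = -0.0515 < 0 → local maximum

Critical points: x = 1 - sqrt(6) ≈ -1.4495 (local minimum); x = 1 + sqrt(6) ≈ 3.4495 (local maximum)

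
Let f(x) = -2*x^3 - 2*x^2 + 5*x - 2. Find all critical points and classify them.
f'(x) = -6*x^2 - 4*x + 5

Solve f'(x) = 0:
  6*x^2 + 4*x - 5 = 0 has no rational roots; quadratic formula: x = (-4 ± √136)/12.
  ⇒ x = -sqrt(34)/6 - 1/3 ≈ -1.3052, -1/3 + sqrt(34)/6 ≈ 0.6385

f''(x) = -12*x - 4
Second-derivative test at each critical point:
  f''(-1.3052) = 11.6619 > 0 → local minimum
  f''(0.6385) = -11.6619 < 0 → local maximum

Critical points: x = -sqrt(34)/6 - 1/3 ≈ -1.3052 (local minimum); x = -1/3 + sqrt(34)/6 ≈ 0.6385 (local maximum)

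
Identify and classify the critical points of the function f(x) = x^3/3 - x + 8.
f'(x) = x^2 - 1

Solve f'(x) = 0:
  Factor: x^2 - 1 = (x - 1)*(x + 1) = 0.
  ⇒ x = -1, 1

f''(x) = 2*x
Second-derivative test at each critical point:
  f''(-1) = -2 < 0 → local maximum
  f''(1) = 2 > 0 → local minimum

Critical points: x = -1 (local maximum); x = 1 (local minimum)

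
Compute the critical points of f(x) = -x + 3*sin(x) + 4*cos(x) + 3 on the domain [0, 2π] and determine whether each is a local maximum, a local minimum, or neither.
f'(x) = -4*sin(x) + 3*cos(x) - 1

Solve f'(x) = 0 on [0, 2π]:
  f'(x) = 0 ⇔ -4*sin(x) + 3*cos(x) = 1. Write the left side as R·cos(x + φ) with R = √(3² + 4²) = 5, cos φ = 3/5, sin φ = 4/5; then cos(x + φ) = 1/5. Solve for x and keep the solutions lying in [0, 2π].
  ⇒ x = atan((-4 + 6*sqrt(6))/(3 + 8*sqrt(6))) ≈ 0.4421, atan((-6*sqrt(6) - 4)/(3 - 8*sqrt(6))) + pi ≈ 3.9865

f''(x) = -3*sin(x) - 4*cos(x)
Second-derivative test at each critical point:
  f''(0.4421) = -4.8990 < 0 → local maximum
  f''(3.9865) = 4.8990 > 0 → local minimum

Critical points: x = atan((-4 + 6*sqrt(6))/(3 + 8*sqrt(6))) ≈ 0.4421 (local maximum); x = atan((-6*sqrt(6) - 4)/(3 - 8*sqrt(6))) + pi ≈ 3.9865 (local minimum)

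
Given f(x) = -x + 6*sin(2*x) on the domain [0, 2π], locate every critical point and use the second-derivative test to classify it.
f'(x) = 12*cos(2*x) - 1

Solve f'(x) = 0 on [0, 2π]:
  f'(x) = 0 ⇔ cos(2*x) = 1/12, i.e. 2*x = ±arccos(1/12) + 2nπ; keep the solutions lying in [0, 2π].
  ⇒ x = acos(1/12)/2 ≈ 0.7437, pi - acos(1/12)/2 ≈ 2.3979, acos(1/12)/2 + pi ≈ 3.8853, -acos(1/12)/2 + 2*pi ≈ 5.5395

f''(x) = -24*sin(2*x)
Second-derivative test at each critical point:
  f''(0.7437) = -23.9165 < 0 → local maximum
  f''(2.3979) = 23.9165 > 0 → local minimum
  f''(3.8853) = -23.9165 < 0 → local maximum
  f''(5.5395) = 23.9165 > 0 → local minimum

Critical points: x = acos(1/12)/2 ≈ 0.7437 (local maximum); x = pi - acos(1/12)/2 ≈ 2.3979 (local minimum); x = acos(1/12)/2 + pi ≈ 3.8853 (local maximum); x = -acos(1/12)/2 + 2*pi ≈ 5.5395 (local minimum)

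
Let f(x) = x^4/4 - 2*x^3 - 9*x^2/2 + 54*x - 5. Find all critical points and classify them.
f'(x) = x^3 - 6*x^2 - 9*x + 54

Solve f'(x) = 0:
  Factor: x^3 - 6*x^2 - 9*x + 54 = (x - 6)*(x - 3)*(x + 3) = 0.
  ⇒ x = -3, 3, 6

f''(x) = 3*x^2 - 12*x - 9
Second-derivative test at each critical point:
  f''(-3) = 54 > 0 → local minimum
  f''(3) = -18 < 0 → local maximum
  f''(6) = 27 > 0 → local minimum

Critical points: x = -3 (local minimum); x = 3 (local maximum); x = 6 (local minimum)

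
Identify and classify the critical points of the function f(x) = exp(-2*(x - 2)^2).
f'(x) = 4*(2 - x)*exp(-2*(x - 2)^2)

Solve f'(x) = 0:
  f'(x) = (8 - 4*x)·exp(-2*(x - 2)^2) and exp(-2*(x - 2)^2) > 0 for every x, so f'(x) = 0 ⇔ 8 - 4*x = 0.
  Factor: 8 - 4*x = -4*(x - 2) = 0.
  ⇒ x = 2

f''(x) = 4*(4*(x - 2)^2 - 1)*exp(-2*(x - 2)^2)
Second-derivative test at each critical point:
  f''(2) = -4 < 0 → local maximum

Critical points: x = 2 (local maximum)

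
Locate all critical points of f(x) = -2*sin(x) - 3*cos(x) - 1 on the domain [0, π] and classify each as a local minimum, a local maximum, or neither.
f'(x) = 3*sin(x) - 2*cos(x)

Solve f'(x) = 0 on [0, π]:
  f'(x) = 0 ⇔ -2*cos(x) = -3*sin(x) ⇔ tan(x) = 2/3, i.e. x = arctan(2/3) + nπ; keep the solutions lying in [0, π].
  ⇒ x = atan(2/3) ≈ 0.5880

f''(x) = 2*sin(x) + 3*cos(x)
Second-derivative test at each critical point:
  f''(0.5880) = 3.6056 > 0 → local minimum

Critical points: x = atan(2/3) ≈ 0.5880 (local minimum)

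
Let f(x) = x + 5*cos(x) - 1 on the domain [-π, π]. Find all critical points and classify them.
f'(x) = 1 - 5*sin(x)

Solve f'(x) = 0 on [-π, π]:
  f'(x) = 0 ⇔ sin(x) = 1/5, i.e. x = arcsin(1/5) + 2nπ or x = π − arcsin(1/5) + 2nπ; keep the solutions lying in [-π, π].
  ⇒ x = asin(1/5) ≈ 0.2014, pi - asin(1/5) ≈ 2.9402

f''(x) = -5*cos(x)
Second-derivative test at each critical point:
  f''(0.2014) = -4.8990 < 0 → local maximum
  f''(2.9402) = 4.8990 > 0 → local minimum

Critical points: x = asin(1/5) ≈ 0.2014 (local maximum); x = pi - asin(1/5) ≈ 2.9402 (local minimum)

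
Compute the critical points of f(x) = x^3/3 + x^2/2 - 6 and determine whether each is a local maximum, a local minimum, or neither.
f'(x) = x*(x + 1)

Solve f'(x) = 0:
  Factor: x^2 + x = x*(x + 1) = 0.
  ⇒ x = -1, 0

f''(x) = 2*x + 1
Second-derivative test at each critical point:
  f''(-1) = -1 < 0 → local maximum
  f''(0) = 1 > 0 → local minimum

Critical points: x = -1 (local maximum); x = 0 (local minimum)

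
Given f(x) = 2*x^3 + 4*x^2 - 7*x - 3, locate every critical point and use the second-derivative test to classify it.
f'(x) = 6*x^2 + 8*x - 7

Solve f'(x) = 0:
  6*x^2 + 8*x - 7 = 0 has no rational roots; quadratic formula: x = (-8 ± √232)/12.
  ⇒ x = -sqrt(58)/6 - 2/3 ≈ -1.9360, -2/3 + sqrt(58)/6 ≈ 0.6026

f''(x) = 12*x + 8
Second-derivative test at each critical point:
  f''(-1.9360) = -15.2315 < 0 → local maximum
  f''(0.6026) = 15.2315 > 0 → local minimum

Critical points: x = -sqrt(58)/6 - 2/3 ≈ -1.9360 (local maximum); x = -2/3 + sqrt(58)/6 ≈ 0.6026 (local minimum)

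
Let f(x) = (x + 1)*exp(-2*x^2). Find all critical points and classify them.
f'(x) = (-4*x*(x + 1) + 1)*exp(-2*x^2)

Solve f'(x) = 0:
  f'(x) = (-4*x^2 - 4*x + 1)·exp(-2*x^2) and exp(-2*x^2) > 0 for every x, so f'(x) = 0 ⇔ -4*x^2 - 4*x + 1 = 0.
  4*x^2 + 4*x - 1 = 0 has no rational roots; quadratic formula: x = (-4 ± √32)/8.
  ⇒ x = -sqrt(2)/2 - 1/2 ≈ -1.2071, -1/2 + sqrt(2)/2 ≈ 0.2071

f''(x) = 4*(4*x^2*(x + 1) - 3*x - 1)*exp(-2*x^2)
Second-derivative test at each critical point:
  f''(-1.2071) = 0.3069 > 0 → local minimum
  f''(0.2071) = -5.1918 < 0 → local maximum

Critical points: x = -sqrt(2)/2 - 1/2 ≈ -1.2071 (local minimum); x = -1/2 + sqrt(2)/2 ≈ 0.2071 (local maximum)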